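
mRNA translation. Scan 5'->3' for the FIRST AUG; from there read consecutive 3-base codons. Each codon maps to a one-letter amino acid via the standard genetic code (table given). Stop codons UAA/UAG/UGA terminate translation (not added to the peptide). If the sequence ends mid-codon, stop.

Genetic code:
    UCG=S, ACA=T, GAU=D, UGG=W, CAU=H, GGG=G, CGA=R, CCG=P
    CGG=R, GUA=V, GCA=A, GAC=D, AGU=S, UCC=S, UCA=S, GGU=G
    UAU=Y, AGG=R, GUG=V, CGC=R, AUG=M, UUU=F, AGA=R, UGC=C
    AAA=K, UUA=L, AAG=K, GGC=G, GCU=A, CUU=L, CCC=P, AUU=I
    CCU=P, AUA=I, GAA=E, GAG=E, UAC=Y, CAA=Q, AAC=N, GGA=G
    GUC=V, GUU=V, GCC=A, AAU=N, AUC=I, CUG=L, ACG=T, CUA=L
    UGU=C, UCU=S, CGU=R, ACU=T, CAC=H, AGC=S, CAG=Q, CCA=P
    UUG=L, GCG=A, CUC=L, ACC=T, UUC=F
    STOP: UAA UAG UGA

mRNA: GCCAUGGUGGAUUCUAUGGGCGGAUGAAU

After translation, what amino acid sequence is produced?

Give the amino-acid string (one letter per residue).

Answer: MVDSMGG

Derivation:
start AUG at pos 3
pos 3: AUG -> M; peptide=M
pos 6: GUG -> V; peptide=MV
pos 9: GAU -> D; peptide=MVD
pos 12: UCU -> S; peptide=MVDS
pos 15: AUG -> M; peptide=MVDSM
pos 18: GGC -> G; peptide=MVDSMG
pos 21: GGA -> G; peptide=MVDSMGG
pos 24: UGA -> STOP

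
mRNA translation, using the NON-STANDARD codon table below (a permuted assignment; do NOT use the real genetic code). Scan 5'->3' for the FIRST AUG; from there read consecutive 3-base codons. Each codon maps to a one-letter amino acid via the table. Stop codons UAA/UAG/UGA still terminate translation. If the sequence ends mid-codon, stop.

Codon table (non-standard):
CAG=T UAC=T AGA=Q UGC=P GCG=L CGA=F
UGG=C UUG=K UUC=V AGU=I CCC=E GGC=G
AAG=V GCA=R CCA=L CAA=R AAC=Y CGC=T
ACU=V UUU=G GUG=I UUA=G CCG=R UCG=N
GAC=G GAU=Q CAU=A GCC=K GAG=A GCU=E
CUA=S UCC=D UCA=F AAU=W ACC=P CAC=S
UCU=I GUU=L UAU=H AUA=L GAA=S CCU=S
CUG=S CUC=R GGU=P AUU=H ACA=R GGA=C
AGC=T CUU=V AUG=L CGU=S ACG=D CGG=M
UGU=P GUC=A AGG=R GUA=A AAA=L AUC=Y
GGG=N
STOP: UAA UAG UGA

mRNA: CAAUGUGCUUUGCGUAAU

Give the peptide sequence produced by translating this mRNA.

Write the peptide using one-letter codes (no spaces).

Answer: LPGL

Derivation:
start AUG at pos 2
pos 2: AUG -> L; peptide=L
pos 5: UGC -> P; peptide=LP
pos 8: UUU -> G; peptide=LPG
pos 11: GCG -> L; peptide=LPGL
pos 14: UAA -> STOP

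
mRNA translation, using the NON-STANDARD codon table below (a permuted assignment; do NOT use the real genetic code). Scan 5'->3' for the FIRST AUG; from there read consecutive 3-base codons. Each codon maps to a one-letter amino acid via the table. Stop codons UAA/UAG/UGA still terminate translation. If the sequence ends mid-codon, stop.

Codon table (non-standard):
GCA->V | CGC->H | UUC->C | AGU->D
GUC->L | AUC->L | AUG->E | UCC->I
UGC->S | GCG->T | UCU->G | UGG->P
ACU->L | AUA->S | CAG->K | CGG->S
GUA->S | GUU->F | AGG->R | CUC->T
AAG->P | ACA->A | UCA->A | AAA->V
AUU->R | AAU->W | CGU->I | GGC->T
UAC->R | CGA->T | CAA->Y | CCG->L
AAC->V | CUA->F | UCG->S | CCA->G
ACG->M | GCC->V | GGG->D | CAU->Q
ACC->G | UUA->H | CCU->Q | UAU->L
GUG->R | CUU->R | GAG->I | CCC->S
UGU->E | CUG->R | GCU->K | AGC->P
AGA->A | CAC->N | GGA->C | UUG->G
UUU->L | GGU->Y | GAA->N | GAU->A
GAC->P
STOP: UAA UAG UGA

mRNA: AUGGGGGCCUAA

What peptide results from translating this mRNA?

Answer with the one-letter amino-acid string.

start AUG at pos 0
pos 0: AUG -> E; peptide=E
pos 3: GGG -> D; peptide=ED
pos 6: GCC -> V; peptide=EDV
pos 9: UAA -> STOP

Answer: EDV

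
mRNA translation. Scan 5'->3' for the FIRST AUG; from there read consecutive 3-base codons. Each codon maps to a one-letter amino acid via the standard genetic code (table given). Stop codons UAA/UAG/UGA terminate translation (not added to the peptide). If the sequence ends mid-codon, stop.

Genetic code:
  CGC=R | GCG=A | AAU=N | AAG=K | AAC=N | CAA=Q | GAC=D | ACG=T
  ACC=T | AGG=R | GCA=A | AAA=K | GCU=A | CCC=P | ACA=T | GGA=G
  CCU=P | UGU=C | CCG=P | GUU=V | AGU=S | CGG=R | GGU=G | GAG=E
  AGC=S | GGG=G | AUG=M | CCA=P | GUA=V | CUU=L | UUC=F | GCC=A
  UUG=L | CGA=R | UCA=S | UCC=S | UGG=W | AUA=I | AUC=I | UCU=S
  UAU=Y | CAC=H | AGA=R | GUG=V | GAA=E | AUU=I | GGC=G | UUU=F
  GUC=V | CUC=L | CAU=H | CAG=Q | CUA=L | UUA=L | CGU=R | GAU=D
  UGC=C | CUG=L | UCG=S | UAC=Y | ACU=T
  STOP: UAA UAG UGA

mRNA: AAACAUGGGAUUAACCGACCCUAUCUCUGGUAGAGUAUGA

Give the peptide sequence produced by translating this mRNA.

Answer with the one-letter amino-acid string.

Answer: MGLTDPISGRV

Derivation:
start AUG at pos 4
pos 4: AUG -> M; peptide=M
pos 7: GGA -> G; peptide=MG
pos 10: UUA -> L; peptide=MGL
pos 13: ACC -> T; peptide=MGLT
pos 16: GAC -> D; peptide=MGLTD
pos 19: CCU -> P; peptide=MGLTDP
pos 22: AUC -> I; peptide=MGLTDPI
pos 25: UCU -> S; peptide=MGLTDPIS
pos 28: GGU -> G; peptide=MGLTDPISG
pos 31: AGA -> R; peptide=MGLTDPISGR
pos 34: GUA -> V; peptide=MGLTDPISGRV
pos 37: UGA -> STOP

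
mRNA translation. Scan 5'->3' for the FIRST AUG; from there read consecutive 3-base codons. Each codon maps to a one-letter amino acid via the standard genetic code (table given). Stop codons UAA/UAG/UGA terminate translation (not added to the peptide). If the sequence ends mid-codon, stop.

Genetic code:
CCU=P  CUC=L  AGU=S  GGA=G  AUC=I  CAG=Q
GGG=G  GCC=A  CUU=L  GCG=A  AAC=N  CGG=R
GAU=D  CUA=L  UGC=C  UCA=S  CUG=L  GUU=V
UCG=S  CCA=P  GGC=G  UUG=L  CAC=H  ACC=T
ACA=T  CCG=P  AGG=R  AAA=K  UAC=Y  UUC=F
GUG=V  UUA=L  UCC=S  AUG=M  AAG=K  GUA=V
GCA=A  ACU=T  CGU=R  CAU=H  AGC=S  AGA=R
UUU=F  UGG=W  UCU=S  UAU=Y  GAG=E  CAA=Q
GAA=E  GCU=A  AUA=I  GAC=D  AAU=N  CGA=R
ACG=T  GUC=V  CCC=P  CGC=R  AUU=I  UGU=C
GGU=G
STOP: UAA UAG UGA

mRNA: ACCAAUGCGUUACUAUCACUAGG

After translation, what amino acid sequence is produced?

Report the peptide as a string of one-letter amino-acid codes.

start AUG at pos 4
pos 4: AUG -> M; peptide=M
pos 7: CGU -> R; peptide=MR
pos 10: UAC -> Y; peptide=MRY
pos 13: UAU -> Y; peptide=MRYY
pos 16: CAC -> H; peptide=MRYYH
pos 19: UAG -> STOP

Answer: MRYYH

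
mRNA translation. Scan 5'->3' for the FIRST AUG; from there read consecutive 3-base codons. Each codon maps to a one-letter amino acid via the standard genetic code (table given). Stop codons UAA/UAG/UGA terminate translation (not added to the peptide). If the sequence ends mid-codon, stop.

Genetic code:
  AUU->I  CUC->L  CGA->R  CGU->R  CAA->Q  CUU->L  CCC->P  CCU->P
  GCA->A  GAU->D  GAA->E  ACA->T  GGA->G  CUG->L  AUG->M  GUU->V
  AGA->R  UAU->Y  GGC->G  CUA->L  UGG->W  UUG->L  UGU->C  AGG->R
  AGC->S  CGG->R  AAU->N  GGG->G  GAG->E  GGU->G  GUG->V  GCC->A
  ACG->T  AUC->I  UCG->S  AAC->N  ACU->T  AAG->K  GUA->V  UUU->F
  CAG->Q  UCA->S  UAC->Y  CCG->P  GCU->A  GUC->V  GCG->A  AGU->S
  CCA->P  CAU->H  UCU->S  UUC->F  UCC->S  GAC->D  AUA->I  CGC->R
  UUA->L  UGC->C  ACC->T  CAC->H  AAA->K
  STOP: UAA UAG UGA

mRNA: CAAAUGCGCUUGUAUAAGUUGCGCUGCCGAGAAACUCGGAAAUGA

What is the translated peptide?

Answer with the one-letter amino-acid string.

Answer: MRLYKLRCRETRK

Derivation:
start AUG at pos 3
pos 3: AUG -> M; peptide=M
pos 6: CGC -> R; peptide=MR
pos 9: UUG -> L; peptide=MRL
pos 12: UAU -> Y; peptide=MRLY
pos 15: AAG -> K; peptide=MRLYK
pos 18: UUG -> L; peptide=MRLYKL
pos 21: CGC -> R; peptide=MRLYKLR
pos 24: UGC -> C; peptide=MRLYKLRC
pos 27: CGA -> R; peptide=MRLYKLRCR
pos 30: GAA -> E; peptide=MRLYKLRCRE
pos 33: ACU -> T; peptide=MRLYKLRCRET
pos 36: CGG -> R; peptide=MRLYKLRCRETR
pos 39: AAA -> K; peptide=MRLYKLRCRETRK
pos 42: UGA -> STOP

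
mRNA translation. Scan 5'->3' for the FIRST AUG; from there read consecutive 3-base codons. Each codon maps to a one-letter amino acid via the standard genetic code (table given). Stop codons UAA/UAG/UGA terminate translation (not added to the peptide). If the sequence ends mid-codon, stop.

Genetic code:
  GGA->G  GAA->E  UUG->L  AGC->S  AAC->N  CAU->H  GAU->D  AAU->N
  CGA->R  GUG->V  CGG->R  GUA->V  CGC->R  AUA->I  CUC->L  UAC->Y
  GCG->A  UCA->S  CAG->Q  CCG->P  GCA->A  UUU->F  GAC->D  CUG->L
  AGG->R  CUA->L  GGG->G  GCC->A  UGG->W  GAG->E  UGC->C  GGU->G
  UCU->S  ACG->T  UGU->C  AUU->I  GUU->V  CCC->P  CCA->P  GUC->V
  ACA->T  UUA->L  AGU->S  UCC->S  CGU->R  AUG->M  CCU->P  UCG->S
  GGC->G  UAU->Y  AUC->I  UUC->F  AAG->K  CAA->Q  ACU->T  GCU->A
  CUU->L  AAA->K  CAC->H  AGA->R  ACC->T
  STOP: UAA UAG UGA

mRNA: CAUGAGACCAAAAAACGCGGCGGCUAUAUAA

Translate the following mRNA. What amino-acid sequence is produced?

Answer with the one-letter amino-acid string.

start AUG at pos 1
pos 1: AUG -> M; peptide=M
pos 4: AGA -> R; peptide=MR
pos 7: CCA -> P; peptide=MRP
pos 10: AAA -> K; peptide=MRPK
pos 13: AAC -> N; peptide=MRPKN
pos 16: GCG -> A; peptide=MRPKNA
pos 19: GCG -> A; peptide=MRPKNAA
pos 22: GCU -> A; peptide=MRPKNAAA
pos 25: AUA -> I; peptide=MRPKNAAAI
pos 28: UAA -> STOP

Answer: MRPKNAAAI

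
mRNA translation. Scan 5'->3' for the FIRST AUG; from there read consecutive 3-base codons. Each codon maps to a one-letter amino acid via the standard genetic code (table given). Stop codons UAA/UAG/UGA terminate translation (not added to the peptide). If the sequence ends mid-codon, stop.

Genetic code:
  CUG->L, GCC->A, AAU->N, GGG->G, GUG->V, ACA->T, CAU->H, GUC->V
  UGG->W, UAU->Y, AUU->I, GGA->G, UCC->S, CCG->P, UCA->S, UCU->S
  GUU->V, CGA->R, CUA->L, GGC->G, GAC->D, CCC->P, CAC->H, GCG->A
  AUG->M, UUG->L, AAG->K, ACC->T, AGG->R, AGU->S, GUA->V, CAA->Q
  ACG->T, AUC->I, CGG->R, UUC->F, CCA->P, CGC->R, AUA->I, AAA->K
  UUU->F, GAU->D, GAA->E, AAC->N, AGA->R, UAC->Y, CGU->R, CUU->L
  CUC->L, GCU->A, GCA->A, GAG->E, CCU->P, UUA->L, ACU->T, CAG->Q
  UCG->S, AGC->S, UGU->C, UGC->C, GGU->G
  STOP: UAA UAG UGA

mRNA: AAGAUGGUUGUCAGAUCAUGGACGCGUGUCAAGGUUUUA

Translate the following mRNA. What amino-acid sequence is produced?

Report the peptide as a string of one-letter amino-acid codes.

start AUG at pos 3
pos 3: AUG -> M; peptide=M
pos 6: GUU -> V; peptide=MV
pos 9: GUC -> V; peptide=MVV
pos 12: AGA -> R; peptide=MVVR
pos 15: UCA -> S; peptide=MVVRS
pos 18: UGG -> W; peptide=MVVRSW
pos 21: ACG -> T; peptide=MVVRSWT
pos 24: CGU -> R; peptide=MVVRSWTR
pos 27: GUC -> V; peptide=MVVRSWTRV
pos 30: AAG -> K; peptide=MVVRSWTRVK
pos 33: GUU -> V; peptide=MVVRSWTRVKV
pos 36: UUA -> L; peptide=MVVRSWTRVKVL
pos 39: only 0 nt remain (<3), stop (end of mRNA)

Answer: MVVRSWTRVKVL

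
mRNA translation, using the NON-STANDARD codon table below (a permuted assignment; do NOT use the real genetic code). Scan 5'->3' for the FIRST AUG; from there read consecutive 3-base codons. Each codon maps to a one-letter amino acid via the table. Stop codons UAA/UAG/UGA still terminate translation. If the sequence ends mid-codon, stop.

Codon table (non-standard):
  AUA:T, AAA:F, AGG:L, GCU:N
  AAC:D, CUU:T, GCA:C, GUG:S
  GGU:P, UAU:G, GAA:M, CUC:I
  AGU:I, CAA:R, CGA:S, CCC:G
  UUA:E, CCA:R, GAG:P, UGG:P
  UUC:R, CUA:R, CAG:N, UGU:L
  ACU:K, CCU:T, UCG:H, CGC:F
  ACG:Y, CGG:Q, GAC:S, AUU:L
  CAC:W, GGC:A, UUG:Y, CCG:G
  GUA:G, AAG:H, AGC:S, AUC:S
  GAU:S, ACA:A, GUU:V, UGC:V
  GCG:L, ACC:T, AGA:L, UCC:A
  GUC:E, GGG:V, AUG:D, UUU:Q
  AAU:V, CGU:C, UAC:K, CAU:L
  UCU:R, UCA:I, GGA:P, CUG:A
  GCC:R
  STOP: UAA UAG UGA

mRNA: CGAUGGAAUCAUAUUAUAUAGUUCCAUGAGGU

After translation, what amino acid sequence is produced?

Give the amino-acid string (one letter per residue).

start AUG at pos 2
pos 2: AUG -> D; peptide=D
pos 5: GAA -> M; peptide=DM
pos 8: UCA -> I; peptide=DMI
pos 11: UAU -> G; peptide=DMIG
pos 14: UAU -> G; peptide=DMIGG
pos 17: AUA -> T; peptide=DMIGGT
pos 20: GUU -> V; peptide=DMIGGTV
pos 23: CCA -> R; peptide=DMIGGTVR
pos 26: UGA -> STOP

Answer: DMIGGTVR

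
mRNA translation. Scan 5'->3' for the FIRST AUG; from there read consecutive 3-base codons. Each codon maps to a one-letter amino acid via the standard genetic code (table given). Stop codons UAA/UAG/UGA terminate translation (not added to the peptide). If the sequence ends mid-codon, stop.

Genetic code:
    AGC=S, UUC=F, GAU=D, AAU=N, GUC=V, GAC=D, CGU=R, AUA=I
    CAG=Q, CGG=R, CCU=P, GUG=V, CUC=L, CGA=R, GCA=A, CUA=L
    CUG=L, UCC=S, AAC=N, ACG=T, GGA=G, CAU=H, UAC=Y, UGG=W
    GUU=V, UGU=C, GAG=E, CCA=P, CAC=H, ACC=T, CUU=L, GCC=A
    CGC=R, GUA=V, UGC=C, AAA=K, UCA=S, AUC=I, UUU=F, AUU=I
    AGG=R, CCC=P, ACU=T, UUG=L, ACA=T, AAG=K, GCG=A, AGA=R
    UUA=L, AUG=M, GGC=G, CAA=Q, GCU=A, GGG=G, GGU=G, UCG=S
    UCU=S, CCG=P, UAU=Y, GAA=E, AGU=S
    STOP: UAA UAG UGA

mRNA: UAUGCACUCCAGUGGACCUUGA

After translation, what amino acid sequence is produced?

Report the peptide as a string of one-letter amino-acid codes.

Answer: MHSSGP

Derivation:
start AUG at pos 1
pos 1: AUG -> M; peptide=M
pos 4: CAC -> H; peptide=MH
pos 7: UCC -> S; peptide=MHS
pos 10: AGU -> S; peptide=MHSS
pos 13: GGA -> G; peptide=MHSSG
pos 16: CCU -> P; peptide=MHSSGP
pos 19: UGA -> STOP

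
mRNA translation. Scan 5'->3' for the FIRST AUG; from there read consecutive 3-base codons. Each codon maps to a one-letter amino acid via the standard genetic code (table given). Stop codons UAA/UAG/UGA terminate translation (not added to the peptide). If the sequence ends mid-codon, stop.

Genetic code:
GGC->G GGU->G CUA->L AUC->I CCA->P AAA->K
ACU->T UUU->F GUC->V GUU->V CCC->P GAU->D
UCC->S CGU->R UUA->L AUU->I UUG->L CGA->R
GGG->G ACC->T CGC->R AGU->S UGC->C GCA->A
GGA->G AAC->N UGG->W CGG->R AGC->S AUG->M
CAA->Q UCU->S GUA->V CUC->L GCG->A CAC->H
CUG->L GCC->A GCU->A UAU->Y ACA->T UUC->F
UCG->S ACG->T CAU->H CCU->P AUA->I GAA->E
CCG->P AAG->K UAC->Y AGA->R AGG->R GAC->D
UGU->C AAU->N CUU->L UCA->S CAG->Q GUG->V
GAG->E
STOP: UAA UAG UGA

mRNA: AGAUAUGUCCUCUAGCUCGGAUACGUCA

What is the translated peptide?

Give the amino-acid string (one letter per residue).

start AUG at pos 4
pos 4: AUG -> M; peptide=M
pos 7: UCC -> S; peptide=MS
pos 10: UCU -> S; peptide=MSS
pos 13: AGC -> S; peptide=MSSS
pos 16: UCG -> S; peptide=MSSSS
pos 19: GAU -> D; peptide=MSSSSD
pos 22: ACG -> T; peptide=MSSSSDT
pos 25: UCA -> S; peptide=MSSSSDTS
pos 28: only 0 nt remain (<3), stop (end of mRNA)

Answer: MSSSSDTS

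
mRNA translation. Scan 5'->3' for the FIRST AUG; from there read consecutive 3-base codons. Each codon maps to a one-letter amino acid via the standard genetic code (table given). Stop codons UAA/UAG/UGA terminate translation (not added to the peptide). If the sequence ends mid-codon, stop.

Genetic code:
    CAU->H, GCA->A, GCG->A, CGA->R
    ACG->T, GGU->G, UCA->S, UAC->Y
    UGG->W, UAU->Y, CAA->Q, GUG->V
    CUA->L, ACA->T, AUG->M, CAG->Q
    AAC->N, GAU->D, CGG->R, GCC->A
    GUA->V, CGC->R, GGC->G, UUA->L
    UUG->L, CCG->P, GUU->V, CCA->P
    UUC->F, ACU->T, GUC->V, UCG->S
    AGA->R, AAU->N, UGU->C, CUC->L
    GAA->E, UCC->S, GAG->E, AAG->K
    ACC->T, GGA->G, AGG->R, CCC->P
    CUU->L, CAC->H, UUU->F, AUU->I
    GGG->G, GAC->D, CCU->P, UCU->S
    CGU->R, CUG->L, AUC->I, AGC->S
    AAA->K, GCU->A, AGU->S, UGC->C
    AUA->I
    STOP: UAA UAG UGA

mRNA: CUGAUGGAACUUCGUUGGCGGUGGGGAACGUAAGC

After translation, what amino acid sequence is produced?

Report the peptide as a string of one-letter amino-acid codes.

start AUG at pos 3
pos 3: AUG -> M; peptide=M
pos 6: GAA -> E; peptide=ME
pos 9: CUU -> L; peptide=MEL
pos 12: CGU -> R; peptide=MELR
pos 15: UGG -> W; peptide=MELRW
pos 18: CGG -> R; peptide=MELRWR
pos 21: UGG -> W; peptide=MELRWRW
pos 24: GGA -> G; peptide=MELRWRWG
pos 27: ACG -> T; peptide=MELRWRWGT
pos 30: UAA -> STOP

Answer: MELRWRWGT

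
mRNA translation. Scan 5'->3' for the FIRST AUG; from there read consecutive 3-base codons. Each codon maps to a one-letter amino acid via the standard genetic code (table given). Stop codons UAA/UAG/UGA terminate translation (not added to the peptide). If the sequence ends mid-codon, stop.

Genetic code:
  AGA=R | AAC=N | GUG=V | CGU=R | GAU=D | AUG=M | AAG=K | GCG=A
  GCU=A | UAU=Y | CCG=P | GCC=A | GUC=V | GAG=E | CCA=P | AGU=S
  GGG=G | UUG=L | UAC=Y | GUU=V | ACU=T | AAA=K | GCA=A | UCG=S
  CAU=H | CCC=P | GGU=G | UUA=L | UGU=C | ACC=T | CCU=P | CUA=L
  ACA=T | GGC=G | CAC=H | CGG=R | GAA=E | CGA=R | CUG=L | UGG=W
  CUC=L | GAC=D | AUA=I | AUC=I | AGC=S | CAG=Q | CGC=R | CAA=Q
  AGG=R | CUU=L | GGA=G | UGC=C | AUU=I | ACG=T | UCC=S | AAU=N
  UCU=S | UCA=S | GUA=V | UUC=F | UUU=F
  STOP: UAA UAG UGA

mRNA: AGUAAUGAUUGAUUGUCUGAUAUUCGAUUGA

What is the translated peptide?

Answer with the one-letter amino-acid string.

start AUG at pos 4
pos 4: AUG -> M; peptide=M
pos 7: AUU -> I; peptide=MI
pos 10: GAU -> D; peptide=MID
pos 13: UGU -> C; peptide=MIDC
pos 16: CUG -> L; peptide=MIDCL
pos 19: AUA -> I; peptide=MIDCLI
pos 22: UUC -> F; peptide=MIDCLIF
pos 25: GAU -> D; peptide=MIDCLIFD
pos 28: UGA -> STOP

Answer: MIDCLIFD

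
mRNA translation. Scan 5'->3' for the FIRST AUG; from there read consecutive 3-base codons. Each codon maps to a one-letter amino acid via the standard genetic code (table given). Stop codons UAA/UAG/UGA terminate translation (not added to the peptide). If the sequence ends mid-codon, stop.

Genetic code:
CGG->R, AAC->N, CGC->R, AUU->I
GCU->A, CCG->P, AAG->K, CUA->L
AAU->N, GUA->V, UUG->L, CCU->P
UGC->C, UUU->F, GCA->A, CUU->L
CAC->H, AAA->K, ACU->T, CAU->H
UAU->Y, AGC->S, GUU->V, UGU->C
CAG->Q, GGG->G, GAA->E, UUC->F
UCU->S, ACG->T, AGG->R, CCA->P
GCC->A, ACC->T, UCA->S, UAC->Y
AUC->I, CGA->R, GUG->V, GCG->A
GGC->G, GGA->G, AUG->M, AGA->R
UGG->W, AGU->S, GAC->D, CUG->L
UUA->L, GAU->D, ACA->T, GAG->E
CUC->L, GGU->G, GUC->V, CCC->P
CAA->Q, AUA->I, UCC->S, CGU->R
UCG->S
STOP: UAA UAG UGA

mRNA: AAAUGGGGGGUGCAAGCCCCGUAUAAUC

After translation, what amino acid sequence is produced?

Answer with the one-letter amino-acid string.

Answer: MGGASPV

Derivation:
start AUG at pos 2
pos 2: AUG -> M; peptide=M
pos 5: GGG -> G; peptide=MG
pos 8: GGU -> G; peptide=MGG
pos 11: GCA -> A; peptide=MGGA
pos 14: AGC -> S; peptide=MGGAS
pos 17: CCC -> P; peptide=MGGASP
pos 20: GUA -> V; peptide=MGGASPV
pos 23: UAA -> STOP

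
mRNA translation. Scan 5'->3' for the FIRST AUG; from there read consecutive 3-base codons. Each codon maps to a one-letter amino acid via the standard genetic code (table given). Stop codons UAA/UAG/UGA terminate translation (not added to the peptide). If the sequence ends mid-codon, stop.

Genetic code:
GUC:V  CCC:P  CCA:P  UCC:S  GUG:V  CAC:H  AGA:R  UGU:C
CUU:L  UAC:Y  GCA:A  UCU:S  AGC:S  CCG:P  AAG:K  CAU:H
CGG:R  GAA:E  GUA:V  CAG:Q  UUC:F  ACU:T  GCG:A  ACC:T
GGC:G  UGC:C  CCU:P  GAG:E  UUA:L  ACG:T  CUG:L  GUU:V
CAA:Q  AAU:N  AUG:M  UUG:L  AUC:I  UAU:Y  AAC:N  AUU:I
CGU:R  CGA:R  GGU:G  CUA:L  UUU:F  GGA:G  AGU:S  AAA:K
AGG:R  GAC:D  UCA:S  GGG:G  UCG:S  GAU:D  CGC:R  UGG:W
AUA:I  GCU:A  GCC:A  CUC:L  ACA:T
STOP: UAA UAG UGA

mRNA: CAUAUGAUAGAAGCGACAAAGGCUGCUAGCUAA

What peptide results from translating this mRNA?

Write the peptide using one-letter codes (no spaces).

Answer: MIEATKAAS

Derivation:
start AUG at pos 3
pos 3: AUG -> M; peptide=M
pos 6: AUA -> I; peptide=MI
pos 9: GAA -> E; peptide=MIE
pos 12: GCG -> A; peptide=MIEA
pos 15: ACA -> T; peptide=MIEAT
pos 18: AAG -> K; peptide=MIEATK
pos 21: GCU -> A; peptide=MIEATKA
pos 24: GCU -> A; peptide=MIEATKAA
pos 27: AGC -> S; peptide=MIEATKAAS
pos 30: UAA -> STOP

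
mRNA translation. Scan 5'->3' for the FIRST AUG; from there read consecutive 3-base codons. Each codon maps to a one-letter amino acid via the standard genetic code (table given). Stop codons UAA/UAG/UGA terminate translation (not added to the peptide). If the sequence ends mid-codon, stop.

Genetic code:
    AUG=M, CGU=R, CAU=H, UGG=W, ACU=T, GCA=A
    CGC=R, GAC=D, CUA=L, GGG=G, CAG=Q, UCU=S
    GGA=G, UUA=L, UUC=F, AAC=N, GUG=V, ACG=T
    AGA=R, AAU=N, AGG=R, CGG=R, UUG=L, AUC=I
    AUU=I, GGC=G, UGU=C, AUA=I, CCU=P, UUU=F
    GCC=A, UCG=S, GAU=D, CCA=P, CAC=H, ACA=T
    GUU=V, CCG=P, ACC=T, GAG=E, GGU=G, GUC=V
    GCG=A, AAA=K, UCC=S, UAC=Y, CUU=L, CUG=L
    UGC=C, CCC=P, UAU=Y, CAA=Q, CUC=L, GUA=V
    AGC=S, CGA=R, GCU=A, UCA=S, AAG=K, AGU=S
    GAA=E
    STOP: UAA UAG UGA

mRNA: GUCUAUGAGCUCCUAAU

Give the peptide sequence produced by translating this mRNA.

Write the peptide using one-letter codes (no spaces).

Answer: MSS

Derivation:
start AUG at pos 4
pos 4: AUG -> M; peptide=M
pos 7: AGC -> S; peptide=MS
pos 10: UCC -> S; peptide=MSS
pos 13: UAA -> STOP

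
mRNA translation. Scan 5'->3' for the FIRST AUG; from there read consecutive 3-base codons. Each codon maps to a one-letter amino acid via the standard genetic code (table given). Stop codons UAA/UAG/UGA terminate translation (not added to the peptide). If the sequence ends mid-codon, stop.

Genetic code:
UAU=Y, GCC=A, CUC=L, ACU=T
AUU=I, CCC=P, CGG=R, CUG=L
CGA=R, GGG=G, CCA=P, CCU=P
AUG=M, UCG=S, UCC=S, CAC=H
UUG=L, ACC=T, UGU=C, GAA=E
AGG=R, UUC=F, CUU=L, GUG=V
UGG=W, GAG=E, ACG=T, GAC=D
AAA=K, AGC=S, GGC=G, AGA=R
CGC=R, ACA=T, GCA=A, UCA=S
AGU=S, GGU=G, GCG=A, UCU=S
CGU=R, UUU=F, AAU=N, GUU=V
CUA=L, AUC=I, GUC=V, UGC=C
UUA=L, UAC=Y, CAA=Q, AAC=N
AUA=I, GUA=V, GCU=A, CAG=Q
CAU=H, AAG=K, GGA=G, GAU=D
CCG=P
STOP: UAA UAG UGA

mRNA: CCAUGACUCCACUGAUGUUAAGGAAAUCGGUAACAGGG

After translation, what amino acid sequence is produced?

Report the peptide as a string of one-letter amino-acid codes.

start AUG at pos 2
pos 2: AUG -> M; peptide=M
pos 5: ACU -> T; peptide=MT
pos 8: CCA -> P; peptide=MTP
pos 11: CUG -> L; peptide=MTPL
pos 14: AUG -> M; peptide=MTPLM
pos 17: UUA -> L; peptide=MTPLML
pos 20: AGG -> R; peptide=MTPLMLR
pos 23: AAA -> K; peptide=MTPLMLRK
pos 26: UCG -> S; peptide=MTPLMLRKS
pos 29: GUA -> V; peptide=MTPLMLRKSV
pos 32: ACA -> T; peptide=MTPLMLRKSVT
pos 35: GGG -> G; peptide=MTPLMLRKSVTG
pos 38: only 0 nt remain (<3), stop (end of mRNA)

Answer: MTPLMLRKSVTG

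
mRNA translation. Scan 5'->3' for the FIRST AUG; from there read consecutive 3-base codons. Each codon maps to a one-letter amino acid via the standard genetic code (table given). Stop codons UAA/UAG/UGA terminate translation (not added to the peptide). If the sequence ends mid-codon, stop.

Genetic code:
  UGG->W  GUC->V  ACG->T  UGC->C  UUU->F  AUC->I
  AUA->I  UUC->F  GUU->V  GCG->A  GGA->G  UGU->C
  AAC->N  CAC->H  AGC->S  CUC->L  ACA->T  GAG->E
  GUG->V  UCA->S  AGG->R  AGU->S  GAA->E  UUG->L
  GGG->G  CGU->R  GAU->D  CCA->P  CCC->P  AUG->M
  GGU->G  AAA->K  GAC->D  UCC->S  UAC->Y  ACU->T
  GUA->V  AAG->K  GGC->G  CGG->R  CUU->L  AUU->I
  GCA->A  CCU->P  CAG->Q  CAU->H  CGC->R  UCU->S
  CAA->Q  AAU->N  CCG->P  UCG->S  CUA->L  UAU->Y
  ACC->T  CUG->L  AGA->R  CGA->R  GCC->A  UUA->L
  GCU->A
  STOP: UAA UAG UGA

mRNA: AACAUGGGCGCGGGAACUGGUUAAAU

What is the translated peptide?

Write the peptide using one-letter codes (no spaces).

start AUG at pos 3
pos 3: AUG -> M; peptide=M
pos 6: GGC -> G; peptide=MG
pos 9: GCG -> A; peptide=MGA
pos 12: GGA -> G; peptide=MGAG
pos 15: ACU -> T; peptide=MGAGT
pos 18: GGU -> G; peptide=MGAGTG
pos 21: UAA -> STOP

Answer: MGAGTG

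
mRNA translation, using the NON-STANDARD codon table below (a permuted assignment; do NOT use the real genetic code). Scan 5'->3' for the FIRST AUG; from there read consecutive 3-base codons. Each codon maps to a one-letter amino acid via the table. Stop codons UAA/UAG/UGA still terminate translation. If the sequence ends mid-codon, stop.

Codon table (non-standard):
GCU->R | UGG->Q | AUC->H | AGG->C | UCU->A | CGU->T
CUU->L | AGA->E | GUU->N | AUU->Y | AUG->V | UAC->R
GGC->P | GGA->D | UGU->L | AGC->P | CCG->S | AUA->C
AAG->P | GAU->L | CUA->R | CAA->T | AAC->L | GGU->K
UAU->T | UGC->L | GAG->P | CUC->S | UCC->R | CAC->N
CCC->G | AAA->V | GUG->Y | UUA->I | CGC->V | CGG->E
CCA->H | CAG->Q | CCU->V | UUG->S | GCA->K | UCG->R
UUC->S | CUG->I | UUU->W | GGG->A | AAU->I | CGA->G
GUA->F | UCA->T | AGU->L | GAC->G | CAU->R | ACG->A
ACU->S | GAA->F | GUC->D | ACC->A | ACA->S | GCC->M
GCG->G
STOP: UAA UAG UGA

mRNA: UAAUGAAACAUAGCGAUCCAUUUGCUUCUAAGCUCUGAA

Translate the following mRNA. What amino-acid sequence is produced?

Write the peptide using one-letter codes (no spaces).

start AUG at pos 2
pos 2: AUG -> V; peptide=V
pos 5: AAA -> V; peptide=VV
pos 8: CAU -> R; peptide=VVR
pos 11: AGC -> P; peptide=VVRP
pos 14: GAU -> L; peptide=VVRPL
pos 17: CCA -> H; peptide=VVRPLH
pos 20: UUU -> W; peptide=VVRPLHW
pos 23: GCU -> R; peptide=VVRPLHWR
pos 26: UCU -> A; peptide=VVRPLHWRA
pos 29: AAG -> P; peptide=VVRPLHWRAP
pos 32: CUC -> S; peptide=VVRPLHWRAPS
pos 35: UGA -> STOP

Answer: VVRPLHWRAPS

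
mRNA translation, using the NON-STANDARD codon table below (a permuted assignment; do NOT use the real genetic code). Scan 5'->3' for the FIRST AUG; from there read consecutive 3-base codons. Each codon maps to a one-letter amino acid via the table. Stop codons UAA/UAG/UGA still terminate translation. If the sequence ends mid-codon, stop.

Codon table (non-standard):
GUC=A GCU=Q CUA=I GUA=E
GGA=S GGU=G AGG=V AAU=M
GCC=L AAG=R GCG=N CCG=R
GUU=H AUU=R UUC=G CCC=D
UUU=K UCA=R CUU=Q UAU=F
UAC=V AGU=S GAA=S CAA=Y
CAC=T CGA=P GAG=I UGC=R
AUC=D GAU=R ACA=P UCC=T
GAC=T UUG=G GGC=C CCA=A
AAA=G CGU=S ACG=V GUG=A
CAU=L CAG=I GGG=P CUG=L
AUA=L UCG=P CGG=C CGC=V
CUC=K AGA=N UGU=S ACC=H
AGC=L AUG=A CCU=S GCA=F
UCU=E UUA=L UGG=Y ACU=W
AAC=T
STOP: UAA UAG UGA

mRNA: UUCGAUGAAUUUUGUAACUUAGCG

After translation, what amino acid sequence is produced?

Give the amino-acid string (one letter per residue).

start AUG at pos 4
pos 4: AUG -> A; peptide=A
pos 7: AAU -> M; peptide=AM
pos 10: UUU -> K; peptide=AMK
pos 13: GUA -> E; peptide=AMKE
pos 16: ACU -> W; peptide=AMKEW
pos 19: UAG -> STOP

Answer: AMKEW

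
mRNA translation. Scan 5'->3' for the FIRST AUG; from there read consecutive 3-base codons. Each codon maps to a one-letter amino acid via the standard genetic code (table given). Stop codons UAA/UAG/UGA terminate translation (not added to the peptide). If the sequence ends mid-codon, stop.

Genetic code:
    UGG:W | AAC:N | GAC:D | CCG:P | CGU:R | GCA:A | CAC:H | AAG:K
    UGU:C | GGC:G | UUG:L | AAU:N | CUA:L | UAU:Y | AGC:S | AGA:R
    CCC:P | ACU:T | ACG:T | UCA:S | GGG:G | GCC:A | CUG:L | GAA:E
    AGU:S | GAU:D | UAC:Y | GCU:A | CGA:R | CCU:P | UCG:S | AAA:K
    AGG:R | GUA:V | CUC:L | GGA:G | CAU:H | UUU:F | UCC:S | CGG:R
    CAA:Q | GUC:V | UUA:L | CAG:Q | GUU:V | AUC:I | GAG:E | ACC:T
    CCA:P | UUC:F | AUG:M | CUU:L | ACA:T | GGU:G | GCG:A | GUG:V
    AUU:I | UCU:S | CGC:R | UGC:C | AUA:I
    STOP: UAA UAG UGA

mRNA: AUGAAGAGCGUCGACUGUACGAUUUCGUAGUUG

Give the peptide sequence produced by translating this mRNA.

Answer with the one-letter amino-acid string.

Answer: MKSVDCTIS

Derivation:
start AUG at pos 0
pos 0: AUG -> M; peptide=M
pos 3: AAG -> K; peptide=MK
pos 6: AGC -> S; peptide=MKS
pos 9: GUC -> V; peptide=MKSV
pos 12: GAC -> D; peptide=MKSVD
pos 15: UGU -> C; peptide=MKSVDC
pos 18: ACG -> T; peptide=MKSVDCT
pos 21: AUU -> I; peptide=MKSVDCTI
pos 24: UCG -> S; peptide=MKSVDCTIS
pos 27: UAG -> STOP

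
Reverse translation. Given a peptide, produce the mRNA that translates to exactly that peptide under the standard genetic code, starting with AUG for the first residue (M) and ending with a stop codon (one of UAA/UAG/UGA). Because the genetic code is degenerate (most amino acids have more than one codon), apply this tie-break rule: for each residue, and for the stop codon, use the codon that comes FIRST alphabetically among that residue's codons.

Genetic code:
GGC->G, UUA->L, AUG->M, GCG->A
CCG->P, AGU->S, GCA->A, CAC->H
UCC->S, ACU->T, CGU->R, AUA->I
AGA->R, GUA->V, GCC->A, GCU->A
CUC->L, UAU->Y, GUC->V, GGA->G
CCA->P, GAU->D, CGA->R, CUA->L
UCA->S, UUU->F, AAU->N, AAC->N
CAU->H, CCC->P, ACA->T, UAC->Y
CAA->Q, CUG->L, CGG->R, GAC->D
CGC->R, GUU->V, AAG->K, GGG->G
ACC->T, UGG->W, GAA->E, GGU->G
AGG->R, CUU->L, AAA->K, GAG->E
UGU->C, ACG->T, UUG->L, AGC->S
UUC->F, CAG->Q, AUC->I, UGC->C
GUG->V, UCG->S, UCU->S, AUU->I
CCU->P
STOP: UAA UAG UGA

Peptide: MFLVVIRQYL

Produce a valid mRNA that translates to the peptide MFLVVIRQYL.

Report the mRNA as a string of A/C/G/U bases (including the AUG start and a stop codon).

Answer: mRNA: AUGUUCCUAGUAGUAAUAAGACAAUACCUAUAA

Derivation:
residue 1: M -> AUG (start codon)
residue 2: F codons sorted = UUC,UUU -> pick first = UUC
residue 3: L codons sorted = CUA,CUC,CUG,CUU,UUA,UUG -> pick first = CUA
residue 4: V codons sorted = GUA,GUC,GUG,GUU -> pick first = GUA
residue 5: V codons sorted = GUA,GUC,GUG,GUU -> pick first = GUA
residue 6: I codons sorted = AUA,AUC,AUU -> pick first = AUA
residue 7: R codons sorted = AGA,AGG,CGA,CGC,CGG,CGU -> pick first = AGA
residue 8: Q codons sorted = CAA,CAG -> pick first = CAA
residue 9: Y codons sorted = UAC,UAU -> pick first = UAC
residue 10: L codons sorted = CUA,CUC,CUG,CUU,UUA,UUG -> pick first = CUA
terminator: stop codons sorted = UAA,UAG,UGA -> pick first = UAA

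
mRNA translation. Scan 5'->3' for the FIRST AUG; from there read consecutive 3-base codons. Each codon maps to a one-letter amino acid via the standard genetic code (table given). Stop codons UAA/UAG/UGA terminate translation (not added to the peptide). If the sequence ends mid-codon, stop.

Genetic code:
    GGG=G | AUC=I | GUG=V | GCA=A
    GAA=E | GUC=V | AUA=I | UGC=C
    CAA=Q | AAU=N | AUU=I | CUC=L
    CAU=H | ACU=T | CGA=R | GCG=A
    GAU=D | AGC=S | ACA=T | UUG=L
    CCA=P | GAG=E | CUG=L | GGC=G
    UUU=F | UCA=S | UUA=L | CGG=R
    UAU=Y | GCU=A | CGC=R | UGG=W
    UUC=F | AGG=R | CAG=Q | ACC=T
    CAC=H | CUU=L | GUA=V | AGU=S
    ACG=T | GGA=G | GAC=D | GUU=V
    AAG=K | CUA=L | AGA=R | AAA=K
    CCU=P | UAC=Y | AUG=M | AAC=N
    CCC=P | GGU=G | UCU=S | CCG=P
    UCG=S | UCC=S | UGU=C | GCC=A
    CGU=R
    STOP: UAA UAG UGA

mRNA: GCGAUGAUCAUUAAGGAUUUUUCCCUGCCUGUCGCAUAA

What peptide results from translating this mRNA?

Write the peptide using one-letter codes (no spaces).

Answer: MIIKDFSLPVA

Derivation:
start AUG at pos 3
pos 3: AUG -> M; peptide=M
pos 6: AUC -> I; peptide=MI
pos 9: AUU -> I; peptide=MII
pos 12: AAG -> K; peptide=MIIK
pos 15: GAU -> D; peptide=MIIKD
pos 18: UUU -> F; peptide=MIIKDF
pos 21: UCC -> S; peptide=MIIKDFS
pos 24: CUG -> L; peptide=MIIKDFSL
pos 27: CCU -> P; peptide=MIIKDFSLP
pos 30: GUC -> V; peptide=MIIKDFSLPV
pos 33: GCA -> A; peptide=MIIKDFSLPVA
pos 36: UAA -> STOP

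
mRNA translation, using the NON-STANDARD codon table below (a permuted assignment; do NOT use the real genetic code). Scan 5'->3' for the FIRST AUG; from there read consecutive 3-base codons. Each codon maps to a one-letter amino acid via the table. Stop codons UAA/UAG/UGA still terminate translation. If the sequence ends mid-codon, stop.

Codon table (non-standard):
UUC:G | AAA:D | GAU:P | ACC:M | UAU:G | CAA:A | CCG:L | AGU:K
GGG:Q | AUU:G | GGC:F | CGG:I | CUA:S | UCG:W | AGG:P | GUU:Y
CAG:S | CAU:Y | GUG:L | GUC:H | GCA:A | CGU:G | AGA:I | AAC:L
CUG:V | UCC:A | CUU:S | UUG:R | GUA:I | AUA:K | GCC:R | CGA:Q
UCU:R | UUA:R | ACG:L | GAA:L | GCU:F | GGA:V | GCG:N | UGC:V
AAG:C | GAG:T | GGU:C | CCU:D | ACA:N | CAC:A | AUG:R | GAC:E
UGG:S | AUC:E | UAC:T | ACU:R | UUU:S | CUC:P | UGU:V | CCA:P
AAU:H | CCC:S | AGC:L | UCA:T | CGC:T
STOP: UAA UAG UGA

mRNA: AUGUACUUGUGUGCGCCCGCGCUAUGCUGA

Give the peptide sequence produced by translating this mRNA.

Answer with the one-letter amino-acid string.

Answer: RTRVNSNSV

Derivation:
start AUG at pos 0
pos 0: AUG -> R; peptide=R
pos 3: UAC -> T; peptide=RT
pos 6: UUG -> R; peptide=RTR
pos 9: UGU -> V; peptide=RTRV
pos 12: GCG -> N; peptide=RTRVN
pos 15: CCC -> S; peptide=RTRVNS
pos 18: GCG -> N; peptide=RTRVNSN
pos 21: CUA -> S; peptide=RTRVNSNS
pos 24: UGC -> V; peptide=RTRVNSNSV
pos 27: UGA -> STOP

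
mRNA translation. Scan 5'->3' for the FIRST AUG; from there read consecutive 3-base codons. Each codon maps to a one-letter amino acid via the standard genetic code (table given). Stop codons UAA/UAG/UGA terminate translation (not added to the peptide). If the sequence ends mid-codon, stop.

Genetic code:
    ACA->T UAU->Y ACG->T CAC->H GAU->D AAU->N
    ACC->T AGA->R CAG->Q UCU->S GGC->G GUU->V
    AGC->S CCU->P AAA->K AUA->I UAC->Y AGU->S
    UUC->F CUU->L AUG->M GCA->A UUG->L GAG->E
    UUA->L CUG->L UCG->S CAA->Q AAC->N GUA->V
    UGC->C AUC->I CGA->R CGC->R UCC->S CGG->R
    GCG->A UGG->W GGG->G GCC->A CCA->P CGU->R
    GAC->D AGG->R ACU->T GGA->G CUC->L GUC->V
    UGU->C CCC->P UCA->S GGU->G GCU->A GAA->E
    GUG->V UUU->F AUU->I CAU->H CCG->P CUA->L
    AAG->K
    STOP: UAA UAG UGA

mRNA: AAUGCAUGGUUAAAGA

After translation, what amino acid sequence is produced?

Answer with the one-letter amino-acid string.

start AUG at pos 1
pos 1: AUG -> M; peptide=M
pos 4: CAU -> H; peptide=MH
pos 7: GGU -> G; peptide=MHG
pos 10: UAA -> STOP

Answer: MHG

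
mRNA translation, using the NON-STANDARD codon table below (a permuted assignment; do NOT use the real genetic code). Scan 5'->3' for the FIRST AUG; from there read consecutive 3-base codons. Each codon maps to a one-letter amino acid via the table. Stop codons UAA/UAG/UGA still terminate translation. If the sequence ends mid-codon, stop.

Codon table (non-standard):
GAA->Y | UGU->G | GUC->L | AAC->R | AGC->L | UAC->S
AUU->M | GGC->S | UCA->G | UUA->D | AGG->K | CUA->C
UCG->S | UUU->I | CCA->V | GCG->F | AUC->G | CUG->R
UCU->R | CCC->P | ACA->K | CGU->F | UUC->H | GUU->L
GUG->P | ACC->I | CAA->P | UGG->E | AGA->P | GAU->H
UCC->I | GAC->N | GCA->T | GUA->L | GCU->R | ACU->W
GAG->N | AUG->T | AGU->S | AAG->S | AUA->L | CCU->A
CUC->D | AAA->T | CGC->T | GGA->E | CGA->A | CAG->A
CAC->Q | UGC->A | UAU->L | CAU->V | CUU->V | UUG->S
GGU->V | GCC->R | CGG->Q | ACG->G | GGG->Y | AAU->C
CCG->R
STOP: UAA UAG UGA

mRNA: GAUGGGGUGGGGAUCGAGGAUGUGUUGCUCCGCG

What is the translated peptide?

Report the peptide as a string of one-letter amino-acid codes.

start AUG at pos 1
pos 1: AUG -> T; peptide=T
pos 4: GGG -> Y; peptide=TY
pos 7: UGG -> E; peptide=TYE
pos 10: GGA -> E; peptide=TYEE
pos 13: UCG -> S; peptide=TYEES
pos 16: AGG -> K; peptide=TYEESK
pos 19: AUG -> T; peptide=TYEESKT
pos 22: UGU -> G; peptide=TYEESKTG
pos 25: UGC -> A; peptide=TYEESKTGA
pos 28: UCC -> I; peptide=TYEESKTGAI
pos 31: GCG -> F; peptide=TYEESKTGAIF
pos 34: only 0 nt remain (<3), stop (end of mRNA)

Answer: TYEESKTGAIF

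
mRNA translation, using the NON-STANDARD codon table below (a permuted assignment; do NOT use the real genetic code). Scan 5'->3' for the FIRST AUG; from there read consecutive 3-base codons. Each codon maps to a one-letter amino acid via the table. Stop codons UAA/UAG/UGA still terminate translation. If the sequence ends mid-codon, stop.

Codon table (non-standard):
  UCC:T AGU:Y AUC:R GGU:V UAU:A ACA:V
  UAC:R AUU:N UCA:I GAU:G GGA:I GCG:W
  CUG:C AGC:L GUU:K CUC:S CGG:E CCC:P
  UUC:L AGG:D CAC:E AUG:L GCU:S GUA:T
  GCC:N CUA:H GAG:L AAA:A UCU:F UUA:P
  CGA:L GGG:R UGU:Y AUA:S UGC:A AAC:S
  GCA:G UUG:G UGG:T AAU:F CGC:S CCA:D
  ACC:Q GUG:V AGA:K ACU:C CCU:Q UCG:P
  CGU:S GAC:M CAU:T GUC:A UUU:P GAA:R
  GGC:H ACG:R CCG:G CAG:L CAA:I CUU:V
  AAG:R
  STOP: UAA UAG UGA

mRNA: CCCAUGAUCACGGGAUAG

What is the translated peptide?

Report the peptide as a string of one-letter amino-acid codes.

Answer: LRRI

Derivation:
start AUG at pos 3
pos 3: AUG -> L; peptide=L
pos 6: AUC -> R; peptide=LR
pos 9: ACG -> R; peptide=LRR
pos 12: GGA -> I; peptide=LRRI
pos 15: UAG -> STOP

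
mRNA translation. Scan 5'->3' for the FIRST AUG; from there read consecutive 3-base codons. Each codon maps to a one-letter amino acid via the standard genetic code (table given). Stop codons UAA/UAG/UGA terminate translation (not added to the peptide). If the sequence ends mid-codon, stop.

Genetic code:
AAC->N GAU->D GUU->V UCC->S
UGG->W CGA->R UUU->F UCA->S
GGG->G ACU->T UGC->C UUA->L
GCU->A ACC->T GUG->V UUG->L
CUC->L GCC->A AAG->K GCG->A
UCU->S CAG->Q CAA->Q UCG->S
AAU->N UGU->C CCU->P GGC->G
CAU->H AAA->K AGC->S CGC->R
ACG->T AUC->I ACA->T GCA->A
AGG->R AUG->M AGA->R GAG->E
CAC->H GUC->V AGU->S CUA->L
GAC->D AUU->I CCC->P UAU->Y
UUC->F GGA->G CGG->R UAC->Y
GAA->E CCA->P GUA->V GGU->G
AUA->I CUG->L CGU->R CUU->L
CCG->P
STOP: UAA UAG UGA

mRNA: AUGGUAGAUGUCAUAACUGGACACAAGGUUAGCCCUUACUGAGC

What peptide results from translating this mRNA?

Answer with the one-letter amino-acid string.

start AUG at pos 0
pos 0: AUG -> M; peptide=M
pos 3: GUA -> V; peptide=MV
pos 6: GAU -> D; peptide=MVD
pos 9: GUC -> V; peptide=MVDV
pos 12: AUA -> I; peptide=MVDVI
pos 15: ACU -> T; peptide=MVDVIT
pos 18: GGA -> G; peptide=MVDVITG
pos 21: CAC -> H; peptide=MVDVITGH
pos 24: AAG -> K; peptide=MVDVITGHK
pos 27: GUU -> V; peptide=MVDVITGHKV
pos 30: AGC -> S; peptide=MVDVITGHKVS
pos 33: CCU -> P; peptide=MVDVITGHKVSP
pos 36: UAC -> Y; peptide=MVDVITGHKVSPY
pos 39: UGA -> STOP

Answer: MVDVITGHKVSPY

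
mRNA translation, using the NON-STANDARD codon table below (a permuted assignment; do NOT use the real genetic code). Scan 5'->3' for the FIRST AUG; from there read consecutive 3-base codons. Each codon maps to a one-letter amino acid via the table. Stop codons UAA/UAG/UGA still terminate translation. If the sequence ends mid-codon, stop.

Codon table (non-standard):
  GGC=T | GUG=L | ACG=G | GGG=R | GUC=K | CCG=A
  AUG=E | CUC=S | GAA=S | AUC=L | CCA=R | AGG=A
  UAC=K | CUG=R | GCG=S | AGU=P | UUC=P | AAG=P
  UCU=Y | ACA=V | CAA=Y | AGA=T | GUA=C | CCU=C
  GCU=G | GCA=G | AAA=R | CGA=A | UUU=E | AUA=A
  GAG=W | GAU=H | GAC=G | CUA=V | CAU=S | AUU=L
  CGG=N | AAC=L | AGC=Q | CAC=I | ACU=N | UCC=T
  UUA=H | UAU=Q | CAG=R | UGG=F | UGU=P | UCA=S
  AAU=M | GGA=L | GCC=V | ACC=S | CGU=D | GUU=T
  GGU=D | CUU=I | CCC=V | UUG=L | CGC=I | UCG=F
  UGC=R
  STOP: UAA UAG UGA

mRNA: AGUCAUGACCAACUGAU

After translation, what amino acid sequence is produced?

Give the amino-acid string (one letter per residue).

Answer: ESL

Derivation:
start AUG at pos 4
pos 4: AUG -> E; peptide=E
pos 7: ACC -> S; peptide=ES
pos 10: AAC -> L; peptide=ESL
pos 13: UGA -> STOP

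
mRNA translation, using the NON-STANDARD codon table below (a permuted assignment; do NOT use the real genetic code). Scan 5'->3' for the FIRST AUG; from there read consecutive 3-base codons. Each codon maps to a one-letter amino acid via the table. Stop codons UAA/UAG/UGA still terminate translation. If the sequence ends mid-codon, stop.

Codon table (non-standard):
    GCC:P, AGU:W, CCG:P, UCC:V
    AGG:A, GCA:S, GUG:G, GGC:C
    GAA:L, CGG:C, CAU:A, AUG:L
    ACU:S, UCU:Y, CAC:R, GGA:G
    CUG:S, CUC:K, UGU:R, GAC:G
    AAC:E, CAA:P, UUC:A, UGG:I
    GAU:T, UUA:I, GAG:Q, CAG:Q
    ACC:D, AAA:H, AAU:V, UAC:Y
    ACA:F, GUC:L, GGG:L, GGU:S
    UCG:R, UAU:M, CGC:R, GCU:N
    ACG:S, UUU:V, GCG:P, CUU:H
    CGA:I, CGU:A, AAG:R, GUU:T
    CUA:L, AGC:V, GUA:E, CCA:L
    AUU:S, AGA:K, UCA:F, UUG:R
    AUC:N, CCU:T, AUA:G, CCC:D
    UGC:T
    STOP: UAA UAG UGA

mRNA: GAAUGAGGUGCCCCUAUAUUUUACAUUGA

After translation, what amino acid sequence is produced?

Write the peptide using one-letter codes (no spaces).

start AUG at pos 2
pos 2: AUG -> L; peptide=L
pos 5: AGG -> A; peptide=LA
pos 8: UGC -> T; peptide=LAT
pos 11: CCC -> D; peptide=LATD
pos 14: UAU -> M; peptide=LATDM
pos 17: AUU -> S; peptide=LATDMS
pos 20: UUA -> I; peptide=LATDMSI
pos 23: CAU -> A; peptide=LATDMSIA
pos 26: UGA -> STOP

Answer: LATDMSIA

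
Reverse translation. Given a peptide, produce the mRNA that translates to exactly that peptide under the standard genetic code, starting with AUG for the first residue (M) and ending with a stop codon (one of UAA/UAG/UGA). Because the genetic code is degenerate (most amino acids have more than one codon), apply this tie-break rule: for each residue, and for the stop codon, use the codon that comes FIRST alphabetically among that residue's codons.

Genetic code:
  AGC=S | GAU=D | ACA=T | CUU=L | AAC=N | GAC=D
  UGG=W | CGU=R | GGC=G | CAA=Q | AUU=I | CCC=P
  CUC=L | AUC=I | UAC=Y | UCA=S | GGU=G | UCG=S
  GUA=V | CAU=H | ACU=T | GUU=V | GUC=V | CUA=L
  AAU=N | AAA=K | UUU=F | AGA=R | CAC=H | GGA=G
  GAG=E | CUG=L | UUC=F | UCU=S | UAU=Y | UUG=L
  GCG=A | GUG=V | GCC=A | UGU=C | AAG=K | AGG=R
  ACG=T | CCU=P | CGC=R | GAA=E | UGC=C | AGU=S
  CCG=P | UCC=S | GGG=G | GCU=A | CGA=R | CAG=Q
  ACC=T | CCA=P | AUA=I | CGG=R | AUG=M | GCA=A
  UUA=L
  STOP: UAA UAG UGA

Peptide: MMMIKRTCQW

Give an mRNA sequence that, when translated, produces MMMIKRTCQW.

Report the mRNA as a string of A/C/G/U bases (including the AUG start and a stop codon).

residue 1: M -> AUG (start codon)
residue 2: M -> AUG (only codon)
residue 3: M -> AUG (only codon)
residue 4: I codons sorted = AUA,AUC,AUU -> pick first = AUA
residue 5: K codons sorted = AAA,AAG -> pick first = AAA
residue 6: R codons sorted = AGA,AGG,CGA,CGC,CGG,CGU -> pick first = AGA
residue 7: T codons sorted = ACA,ACC,ACG,ACU -> pick first = ACA
residue 8: C codons sorted = UGC,UGU -> pick first = UGC
residue 9: Q codons sorted = CAA,CAG -> pick first = CAA
residue 10: W -> UGG (only codon)
terminator: stop codons sorted = UAA,UAG,UGA -> pick first = UAA

Answer: mRNA: AUGAUGAUGAUAAAAAGAACAUGCCAAUGGUAA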